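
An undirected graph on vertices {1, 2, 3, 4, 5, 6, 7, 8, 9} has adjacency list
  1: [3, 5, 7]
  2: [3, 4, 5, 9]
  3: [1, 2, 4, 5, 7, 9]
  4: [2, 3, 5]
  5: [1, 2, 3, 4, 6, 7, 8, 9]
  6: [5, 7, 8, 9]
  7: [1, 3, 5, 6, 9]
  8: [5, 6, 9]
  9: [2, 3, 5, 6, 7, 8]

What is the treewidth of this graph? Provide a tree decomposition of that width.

Treewidth 3.
One such decomposition:
Bags: B1 = {2, 3, 5, 9}  B2 = {2, 3, 4, 5}  B3 = {3, 5, 7, 9}  B4 = {5, 6, 7, 9}  B5 = {1, 3, 5, 7}  B6 = {5, 6, 8, 9}
Tree: B1–B2, B1–B3, B3–B4, B3–B5, B4–B6

Each bag holds 4 vertices, so the decomposition has width 3, which upper-bounds the treewidth. For the lower bound, the 4 vertices {5, 6, 8, 9} are pairwise adjacent, and any tree decomposition puts a clique entirely inside one bag — forcing width ≥ 3. Combining the bounds, tw(G) = 3.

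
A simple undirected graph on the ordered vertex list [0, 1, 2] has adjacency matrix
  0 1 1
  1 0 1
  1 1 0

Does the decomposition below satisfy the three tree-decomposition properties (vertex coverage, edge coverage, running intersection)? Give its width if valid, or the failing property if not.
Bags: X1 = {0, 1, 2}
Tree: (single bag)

Checking the three conditions: (i) the bags cover all of {0, 1, 2}; (ii) for each edge, some bag contains both endpoints; (iii) the bags containing any fixed vertex form a subtree. All hold, so the decomposition is valid with width 3 − 1 = 2.

Yes; width 2.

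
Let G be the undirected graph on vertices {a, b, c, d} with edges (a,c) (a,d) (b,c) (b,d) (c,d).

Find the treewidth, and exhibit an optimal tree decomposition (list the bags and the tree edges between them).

Every bag has size at most 3, so the width is 3 − 1 = 2 and tw(G) ≤ 2. On the other hand G contains the 3-clique {a, c, d}. A clique must lie in a single bag of any decomposition, so no decomposition can have width below 2. The upper and lower bounds meet at 2, so that is the treewidth.

Treewidth 2.
Bags: B1 = {b, c, d}  B2 = {a, c, d}
Tree: B1–B2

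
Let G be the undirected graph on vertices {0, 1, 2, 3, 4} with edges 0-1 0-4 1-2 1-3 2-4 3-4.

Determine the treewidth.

A width-2 tree decomposition is:
Bags: B1 = {1, 2, 4}  B2 = {0, 1, 4}  B3 = {1, 3, 4}
Tree: B1–B2, B2–B3
The largest bag has 3 vertices, giving width 2; this decomposition certifies tw(G) ≤ 2. The edges 1–2–4–0–1 form a cycle, so G is not a tree and its treewidth is at least 2. The upper and lower bounds meet at 2, so that is the treewidth.

2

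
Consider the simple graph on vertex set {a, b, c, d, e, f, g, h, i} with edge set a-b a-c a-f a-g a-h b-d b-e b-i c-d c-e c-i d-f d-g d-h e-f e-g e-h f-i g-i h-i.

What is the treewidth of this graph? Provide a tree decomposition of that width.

Treewidth 4.
One such decomposition:
Bags: B1 = {a, d, e, h, i}  B2 = {a, b, d, e, i}  B3 = {a, c, d, e, i}  B4 = {a, d, e, g, i}  B5 = {a, d, e, f, i}
Tree: B1–B2, B2–B3, B3–B4, B4–B5

Every bag has size at most 5, so the width is 5 − 1 = 4 and tw(G) ≤ 4. For the lower bound: the 5 vertex sets {h,i}, {b,d}, {c,e}, {a}, {g} are disjoint, each induces a connected subgraph, and every pair is joined by at least one edge of G. Contracting each set to a single vertex therefore yields K_{5} as a minor, and since treewidth is minor-monotone, tw(G) ≥ tw(K_{5}) = 4. Hence tw(G) = 4 exactly.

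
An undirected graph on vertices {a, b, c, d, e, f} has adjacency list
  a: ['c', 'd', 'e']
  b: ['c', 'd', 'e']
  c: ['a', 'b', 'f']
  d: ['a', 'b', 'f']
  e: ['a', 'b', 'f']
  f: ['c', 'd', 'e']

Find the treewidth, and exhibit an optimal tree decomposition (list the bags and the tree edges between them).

Treewidth 3.
One such decomposition:
Bags: B1 = {c, d, e, f}  B2 = {a, c, d, e}  B3 = {b, c, d, e}
Tree: B1–B2, B2–B3

The largest bag has 4 vertices, giving width 3; this decomposition certifies tw(G) ≤ 3. For the lower bound: the 4 vertex sets {d,f}, {a,e}, {c}, {b} are disjoint, each induces a connected subgraph, and every pair is joined by at least one edge of G. Contracting each set to a single vertex therefore yields K_{4} as a minor, and since treewidth is minor-monotone, tw(G) ≥ tw(K_{4}) = 3. Therefore the treewidth is 3.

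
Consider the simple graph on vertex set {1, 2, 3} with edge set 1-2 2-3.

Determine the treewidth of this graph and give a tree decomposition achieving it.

Each bag holds 2 vertices, so the decomposition has width 1, which upper-bounds the treewidth. G has an edge, so its treewidth is at least 1. The upper and lower bounds meet at 1, so that is the treewidth.

Treewidth 1.
Bags: B1 = {2, 3}  B2 = {1, 2}
Tree: B1–B2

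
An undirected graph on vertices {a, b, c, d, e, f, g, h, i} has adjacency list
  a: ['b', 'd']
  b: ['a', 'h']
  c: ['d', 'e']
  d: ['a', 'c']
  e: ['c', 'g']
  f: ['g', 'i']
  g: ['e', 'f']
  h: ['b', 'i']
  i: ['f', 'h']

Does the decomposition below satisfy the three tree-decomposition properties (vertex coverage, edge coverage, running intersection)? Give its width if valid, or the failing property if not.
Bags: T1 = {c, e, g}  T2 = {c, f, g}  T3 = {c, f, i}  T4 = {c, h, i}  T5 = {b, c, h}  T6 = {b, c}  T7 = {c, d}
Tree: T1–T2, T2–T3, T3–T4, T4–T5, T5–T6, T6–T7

A tree decomposition must satisfy three properties: every vertex lies in some bag; for every edge, both endpoints lie together in some bag; and for every vertex, the bags containing it form a connected subtree. Here vertex a appears in no bag, so the decomposition is invalid.

No — vertex a appears in no bag.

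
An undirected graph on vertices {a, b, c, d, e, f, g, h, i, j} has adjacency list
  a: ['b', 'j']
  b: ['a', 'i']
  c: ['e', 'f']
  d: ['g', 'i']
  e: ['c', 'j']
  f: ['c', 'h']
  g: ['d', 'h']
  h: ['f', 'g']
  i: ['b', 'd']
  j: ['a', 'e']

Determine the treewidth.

2

A width-2 tree decomposition is:
Bags: B1 = {d, g, i}  B2 = {g, h, i}  B3 = {f, h, i}  B4 = {c, f, i}  B5 = {c, e, i}  B6 = {e, i, j}  B7 = {a, i, j}  B8 = {a, b, i}
Tree: B1–B2, B2–B3, B3–B4, B4–B5, B5–B6, B6–B7, B7–B8
Every bag has size at most 3, so the width is 3 − 1 = 2 and tw(G) ≤ 2. The edges i–d–g–h–f–c–e–j–a–b–i form a cycle, so G is not a tree and its treewidth is at least 2. Therefore the treewidth is 2.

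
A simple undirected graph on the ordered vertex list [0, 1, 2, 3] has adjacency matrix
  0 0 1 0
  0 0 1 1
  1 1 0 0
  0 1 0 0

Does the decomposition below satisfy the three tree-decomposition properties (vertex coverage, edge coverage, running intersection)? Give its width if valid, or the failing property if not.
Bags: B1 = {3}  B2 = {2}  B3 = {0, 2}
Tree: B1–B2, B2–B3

No — vertex 1 appears in no bag.

A tree decomposition must satisfy three properties: every vertex lies in some bag; for every edge, both endpoints lie together in some bag; and for every vertex, the bags containing it form a connected subtree. Here vertex 1 appears in no bag, so the decomposition is invalid.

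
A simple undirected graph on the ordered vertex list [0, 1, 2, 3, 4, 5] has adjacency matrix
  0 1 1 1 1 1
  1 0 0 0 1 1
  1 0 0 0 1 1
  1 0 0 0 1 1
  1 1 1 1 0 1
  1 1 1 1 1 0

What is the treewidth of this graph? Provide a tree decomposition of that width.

The largest bag has 4 vertices, giving width 3; this decomposition certifies tw(G) ≤ 3. For the lower bound, the 4 vertices {0, 1, 4, 5} are pairwise adjacent, and any tree decomposition puts a clique entirely inside one bag — forcing width ≥ 3. The upper and lower bounds meet at 3, so that is the treewidth.

Treewidth 3.
One such decomposition:
Bags: B1 = {0, 3, 4, 5}  B2 = {0, 2, 4, 5}  B3 = {0, 1, 4, 5}
Tree: B1–B2, B2–B3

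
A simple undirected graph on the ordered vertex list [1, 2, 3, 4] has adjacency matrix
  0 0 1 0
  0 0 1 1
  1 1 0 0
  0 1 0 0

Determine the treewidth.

1

A width-1 tree decomposition is:
Bags: B1 = {1, 3}  B2 = {2, 3}  B3 = {2, 4}
Tree: B1–B2, B2–B3
The largest bag has 2 vertices, giving width 1; this decomposition certifies tw(G) ≤ 1. Since G has at least one edge (e.g. 1–3), it is not an edgeless graph, so tw(G) ≥ 1. Combining the bounds, tw(G) = 1.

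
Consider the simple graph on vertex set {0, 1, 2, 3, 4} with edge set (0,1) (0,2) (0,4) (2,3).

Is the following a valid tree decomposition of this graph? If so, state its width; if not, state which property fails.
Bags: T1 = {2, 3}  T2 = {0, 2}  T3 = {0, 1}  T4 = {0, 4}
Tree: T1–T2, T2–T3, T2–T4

Vertex coverage: the bags together contain {0, 1, 2, 3, 4}, the full vertex set. Edge coverage: each edge of G has both endpoints in at least one bag. Running intersection: for every vertex, the bags containing it form a connected subtree. All three properties hold, so this is a valid tree decomposition of width max|bag| − 1 = 1, and hence tw(G) ≤ 1.

Yes; width 1.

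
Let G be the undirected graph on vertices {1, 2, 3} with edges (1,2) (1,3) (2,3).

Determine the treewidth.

A width-2 tree decomposition is:
Bags: B1 = {1, 2, 3}
Tree: (single bag)
With just one bag of size 3, the width is 3 − 1 = 2, so tw(G) ≤ 2. Conversely, {1, 2, 3} is a clique of size 3, and the vertices of any clique must share a bag in every tree decomposition; so some bag has ≥ 3 vertices and tw(G) ≥ 2. The upper and lower bounds meet at 2, so that is the treewidth.

2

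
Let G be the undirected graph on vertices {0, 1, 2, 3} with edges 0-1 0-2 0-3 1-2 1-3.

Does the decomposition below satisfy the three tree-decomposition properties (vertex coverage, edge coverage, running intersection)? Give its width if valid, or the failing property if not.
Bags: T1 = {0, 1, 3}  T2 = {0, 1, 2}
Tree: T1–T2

Checking the three conditions: (i) the bags cover all of {0, 1, 2, 3}; (ii) for each edge, some bag contains both endpoints; (iii) the bags containing any fixed vertex form a subtree. All hold, so the decomposition is valid with width 3 − 1 = 2.

Yes; width 2.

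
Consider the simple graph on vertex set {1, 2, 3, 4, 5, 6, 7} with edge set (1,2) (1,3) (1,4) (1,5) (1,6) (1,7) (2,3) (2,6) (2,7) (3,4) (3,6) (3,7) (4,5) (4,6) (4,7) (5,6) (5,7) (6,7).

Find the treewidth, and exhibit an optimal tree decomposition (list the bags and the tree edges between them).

Treewidth 4.
Bags: B1 = {1, 2, 3, 6, 7}  B2 = {1, 3, 4, 6, 7}  B3 = {1, 4, 5, 6, 7}
Tree: B1–B2, B2–B3

Every bag has size at most 5, so the width is 5 − 1 = 4 and tw(G) ≤ 4. Conversely, {1, 2, 3, 6, 7} is a clique of size 5, and the vertices of any clique must share a bag in every tree decomposition; so some bag has ≥ 5 vertices and tw(G) ≥ 4. Hence tw(G) = 4 exactly.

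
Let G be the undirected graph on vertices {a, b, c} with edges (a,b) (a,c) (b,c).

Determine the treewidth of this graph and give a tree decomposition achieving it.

Treewidth 2.
Bags: B1 = {a, b, c}
Tree: (single bag)

With just one bag of size 3, the width is 3 − 1 = 2, so tw(G) ≤ 2. For the lower bound, the 3 vertices {a, b, c} are pairwise adjacent, and any tree decomposition puts a clique entirely inside one bag — forcing width ≥ 2. Therefore the treewidth is 2.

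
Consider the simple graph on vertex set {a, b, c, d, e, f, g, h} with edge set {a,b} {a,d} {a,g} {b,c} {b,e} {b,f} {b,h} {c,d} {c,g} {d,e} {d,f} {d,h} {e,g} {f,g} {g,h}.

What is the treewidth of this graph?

A width-3 tree decomposition is:
Bags: B1 = {b, d, e, g}  B2 = {b, d, g, h}  B3 = {b, c, d, g}  B4 = {b, d, f, g}  B5 = {a, b, d, g}
Tree: B1–B2, B2–B3, B3–B4, B4–B5
The largest bag has 4 vertices, giving width 3; this decomposition certifies tw(G) ≤ 3. For the lower bound: the 4 vertex sets {e,g}, {b,h}, {d}, {c} are disjoint, each induces a connected subgraph, and every pair is joined by at least one edge of G. Contracting each set to a single vertex therefore yields K_{4} as a minor, and since treewidth is minor-monotone, tw(G) ≥ tw(K_{4}) = 3. Hence tw(G) = 3 exactly.

3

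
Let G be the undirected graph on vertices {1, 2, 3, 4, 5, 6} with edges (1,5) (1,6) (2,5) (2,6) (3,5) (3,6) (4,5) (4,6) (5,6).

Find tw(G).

A width-2 tree decomposition is:
Bags: B1 = {2, 5, 6}  B2 = {1, 5, 6}  B3 = {3, 5, 6}  B4 = {4, 5, 6}
Tree: B1–B2, B2–B3, B3–B4
Every bag has size at most 3, so the width is 3 − 1 = 2 and tw(G) ≤ 2. Conversely, {1, 5, 6} is a clique of size 3, and the vertices of any clique must share a bag in every tree decomposition; so some bag has ≥ 3 vertices and tw(G) ≥ 2. Combining the bounds, tw(G) = 2.

2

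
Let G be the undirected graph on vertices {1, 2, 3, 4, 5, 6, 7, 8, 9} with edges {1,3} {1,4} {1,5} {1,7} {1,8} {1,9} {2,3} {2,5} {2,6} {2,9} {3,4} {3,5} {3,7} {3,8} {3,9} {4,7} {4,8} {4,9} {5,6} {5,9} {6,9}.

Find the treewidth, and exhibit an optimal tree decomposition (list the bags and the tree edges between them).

Treewidth 3.
One such decomposition:
Bags: B1 = {2, 5, 6, 9}  B2 = {2, 3, 5, 9}  B3 = {1, 3, 5, 9}  B4 = {1, 3, 4, 9}  B5 = {1, 3, 4, 7}  B6 = {1, 3, 4, 8}
Tree: B1–B2, B2–B3, B3–B4, B4–B5, B5–B6

Every bag has size at most 4, so the width is 4 − 1 = 3 and tw(G) ≤ 3. For the lower bound, the 4 vertices {1, 3, 4, 8} are pairwise adjacent, and any tree decomposition puts a clique entirely inside one bag — forcing width ≥ 3. The upper and lower bounds meet at 3, so that is the treewidth.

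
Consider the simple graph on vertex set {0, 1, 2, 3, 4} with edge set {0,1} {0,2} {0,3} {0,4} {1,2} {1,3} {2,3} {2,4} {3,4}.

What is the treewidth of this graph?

3

A width-3 tree decomposition is:
Bags: B1 = {0, 2, 3, 4}  B2 = {0, 1, 2, 3}
Tree: B1–B2
Every bag has size at most 4, so the width is 4 − 1 = 3 and tw(G) ≤ 3. Conversely, {0, 1, 2, 3} is a clique of size 4, and the vertices of any clique must share a bag in every tree decomposition; so some bag has ≥ 4 vertices and tw(G) ≥ 3. Combining the bounds, tw(G) = 3.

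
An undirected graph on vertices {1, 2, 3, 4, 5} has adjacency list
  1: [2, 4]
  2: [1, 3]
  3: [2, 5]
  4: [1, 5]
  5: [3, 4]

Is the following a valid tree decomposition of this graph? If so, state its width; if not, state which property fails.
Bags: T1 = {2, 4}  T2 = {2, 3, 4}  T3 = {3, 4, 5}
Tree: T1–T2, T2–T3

A tree decomposition must satisfy three properties: every vertex lies in some bag; for every edge, both endpoints lie together in some bag; and for every vertex, the bags containing it form a connected subtree. Here vertex 1 appears in no bag, so the decomposition is invalid.

No — vertex 1 appears in no bag.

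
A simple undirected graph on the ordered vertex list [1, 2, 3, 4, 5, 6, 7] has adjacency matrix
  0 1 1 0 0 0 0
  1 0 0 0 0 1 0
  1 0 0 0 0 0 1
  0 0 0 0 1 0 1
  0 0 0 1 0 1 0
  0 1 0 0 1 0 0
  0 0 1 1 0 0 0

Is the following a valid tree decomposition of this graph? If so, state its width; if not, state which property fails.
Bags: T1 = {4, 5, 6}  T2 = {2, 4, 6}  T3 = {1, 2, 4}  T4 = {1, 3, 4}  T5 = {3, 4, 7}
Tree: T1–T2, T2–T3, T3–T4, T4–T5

Checking the three conditions: (i) the bags cover all of {1, 2, 3, 4, 5, 6, 7}; (ii) for each edge, some bag contains both endpoints; (iii) the bags containing any fixed vertex form a subtree. All hold, so the decomposition is valid with width 3 − 1 = 2.

Yes; width 2.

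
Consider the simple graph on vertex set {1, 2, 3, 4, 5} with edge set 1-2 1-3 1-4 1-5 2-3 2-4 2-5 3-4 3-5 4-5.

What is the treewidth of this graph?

4

A width-4 tree decomposition is:
Bags: B1 = {1, 2, 3, 4, 5}
Tree: (single bag)
A single bag containing all 5 vertices is trivially a valid decomposition of width 4. For the lower bound, the 5 vertices {1, 2, 3, 4, 5} are pairwise adjacent, and any tree decomposition puts a clique entirely inside one bag — forcing width ≥ 4. Therefore the treewidth is 4.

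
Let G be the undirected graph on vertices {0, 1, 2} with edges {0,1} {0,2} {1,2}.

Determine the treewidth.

A width-2 tree decomposition is:
Bags: B1 = {0, 1, 2}
Tree: (single bag)
A single bag containing all 3 vertices is trivially a valid decomposition of width 2. Conversely, {0, 1, 2} is a clique of size 3, and the vertices of any clique must share a bag in every tree decomposition; so some bag has ≥ 3 vertices and tw(G) ≥ 2. The upper and lower bounds meet at 2, so that is the treewidth.

2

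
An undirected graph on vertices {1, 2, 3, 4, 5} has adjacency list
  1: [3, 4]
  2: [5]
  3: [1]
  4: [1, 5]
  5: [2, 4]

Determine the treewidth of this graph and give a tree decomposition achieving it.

Treewidth 1.
Bags: B1 = {1, 4}  B2 = {4, 5}  B3 = {2, 5}  B4 = {1, 3}
Tree: B1–B2, B2–B3, B1–B4

Each bag holds 2 vertices, so the decomposition has width 1, which upper-bounds the treewidth. Since G has at least one edge (e.g. 4–1), it is not an edgeless graph, so tw(G) ≥ 1. The upper and lower bounds meet at 1, so that is the treewidth.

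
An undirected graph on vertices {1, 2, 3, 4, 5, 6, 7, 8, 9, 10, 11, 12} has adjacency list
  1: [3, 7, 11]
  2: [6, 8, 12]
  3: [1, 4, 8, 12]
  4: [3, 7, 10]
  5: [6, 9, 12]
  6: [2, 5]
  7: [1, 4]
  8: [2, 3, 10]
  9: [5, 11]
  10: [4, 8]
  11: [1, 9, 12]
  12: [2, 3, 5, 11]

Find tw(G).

3

A width-3 tree decomposition is:
Bags: B1 = {5, 6, 9, 11}  B2 = {5, 6, 11, 12}  B3 = {2, 6, 11, 12}  B4 = {1, 2, 11, 12}  B5 = {1, 2, 3, 12}  B6 = {1, 2, 3, 8}  B7 = {1, 3, 7, 8}  B8 = {3, 4, 7, 8}  B9 = {4, 7, 8, 10}
Tree: B1–B2, B2–B3, B3–B4, B4–B5, B5–B6, B6–B7, B7–B8, B8–B9
The largest bag has 4 vertices, giving width 3; this decomposition certifies tw(G) ≤ 3. For the lower bound: the 4 vertex sets {5,6,9}, {11}, {12}, {1,2,3,8} are disjoint, each induces a connected subgraph, and every pair is joined by at least one edge of G. Contracting each set to a single vertex therefore yields K_{4} as a minor, and since treewidth is minor-monotone, tw(G) ≥ tw(K_{4}) = 3. Combining the bounds, tw(G) = 3.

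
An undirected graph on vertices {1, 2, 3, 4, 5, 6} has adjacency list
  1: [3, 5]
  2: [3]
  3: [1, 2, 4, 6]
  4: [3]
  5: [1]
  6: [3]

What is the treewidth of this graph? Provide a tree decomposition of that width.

Treewidth 1.
Bags: B1 = {3, 6}  B2 = {3, 4}  B3 = {1, 3}  B4 = {2, 3}  B5 = {1, 5}
Tree: B1–B2, B1–B3, B3–B4, B3–B5

Each bag holds 2 vertices, so the decomposition has width 1, which upper-bounds the treewidth. G has an edge, so its treewidth is at least 1. Combining the bounds, tw(G) = 1.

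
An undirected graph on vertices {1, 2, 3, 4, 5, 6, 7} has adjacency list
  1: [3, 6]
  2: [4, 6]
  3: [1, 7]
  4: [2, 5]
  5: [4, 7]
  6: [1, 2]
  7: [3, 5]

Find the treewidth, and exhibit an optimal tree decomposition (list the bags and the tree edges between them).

Treewidth 2.
One such decomposition:
Bags: B1 = {1, 3, 7}  B2 = {1, 6, 7}  B3 = {2, 6, 7}  B4 = {2, 4, 7}  B5 = {4, 5, 7}
Tree: B1–B2, B2–B3, B3–B4, B4–B5

The largest bag has 3 vertices, giving width 2; this decomposition certifies tw(G) ≤ 2. The edges 7–3–1–6–2–4–5–7 form a cycle, so G is not a tree and its treewidth is at least 2. Hence tw(G) = 2 exactly.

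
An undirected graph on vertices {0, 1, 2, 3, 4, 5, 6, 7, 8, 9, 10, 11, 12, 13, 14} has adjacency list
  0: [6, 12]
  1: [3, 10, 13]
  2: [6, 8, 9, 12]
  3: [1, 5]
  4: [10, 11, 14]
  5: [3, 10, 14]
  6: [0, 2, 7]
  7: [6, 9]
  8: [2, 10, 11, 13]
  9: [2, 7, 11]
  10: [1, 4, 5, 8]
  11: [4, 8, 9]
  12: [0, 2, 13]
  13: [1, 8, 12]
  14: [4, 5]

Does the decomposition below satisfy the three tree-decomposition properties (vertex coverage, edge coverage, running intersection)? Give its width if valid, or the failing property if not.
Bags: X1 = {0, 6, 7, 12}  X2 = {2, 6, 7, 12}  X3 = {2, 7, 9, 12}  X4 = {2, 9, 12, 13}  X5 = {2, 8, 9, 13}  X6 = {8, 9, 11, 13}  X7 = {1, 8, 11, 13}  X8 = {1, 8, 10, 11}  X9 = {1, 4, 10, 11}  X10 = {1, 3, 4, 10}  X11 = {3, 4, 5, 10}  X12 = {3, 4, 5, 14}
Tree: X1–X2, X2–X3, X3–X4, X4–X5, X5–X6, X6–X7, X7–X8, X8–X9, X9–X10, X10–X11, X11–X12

Vertex coverage: the bags together contain {0, 1, 2, 3, 4, 5, 6, 7, 8, 9, 10, 11, 12, 13, 14}, the full vertex set. Edge coverage: each edge of G has both endpoints in at least one bag. Running intersection: for every vertex, the bags containing it form a connected subtree. All three properties hold, so this is a valid tree decomposition of width max|bag| − 1 = 3, and hence tw(G) ≤ 3.

Yes; width 3.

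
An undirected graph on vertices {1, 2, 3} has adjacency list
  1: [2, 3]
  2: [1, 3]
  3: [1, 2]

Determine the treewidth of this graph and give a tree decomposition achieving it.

Treewidth 2.
One such decomposition:
Bags: B1 = {1, 2, 3}
Tree: (single bag)

With just one bag of size 3, the width is 3 − 1 = 2, so tw(G) ≤ 2. For the lower bound, the 3 vertices {1, 2, 3} are pairwise adjacent, and any tree decomposition puts a clique entirely inside one bag — forcing width ≥ 2. The upper and lower bounds meet at 2, so that is the treewidth.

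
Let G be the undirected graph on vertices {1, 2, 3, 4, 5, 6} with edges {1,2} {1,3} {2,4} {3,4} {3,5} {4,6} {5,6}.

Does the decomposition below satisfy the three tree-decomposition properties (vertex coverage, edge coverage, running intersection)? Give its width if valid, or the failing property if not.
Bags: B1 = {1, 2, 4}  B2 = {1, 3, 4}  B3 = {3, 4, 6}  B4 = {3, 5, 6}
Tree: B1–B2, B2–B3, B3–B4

Yes; width 2.

Vertex coverage: the bags together contain {1, 2, 3, 4, 5, 6}, the full vertex set. Edge coverage: each edge of G has both endpoints in at least one bag. Running intersection: for every vertex, the bags containing it form a connected subtree. All three properties hold, so this is a valid tree decomposition of width max|bag| − 1 = 2, and hence tw(G) ≤ 2.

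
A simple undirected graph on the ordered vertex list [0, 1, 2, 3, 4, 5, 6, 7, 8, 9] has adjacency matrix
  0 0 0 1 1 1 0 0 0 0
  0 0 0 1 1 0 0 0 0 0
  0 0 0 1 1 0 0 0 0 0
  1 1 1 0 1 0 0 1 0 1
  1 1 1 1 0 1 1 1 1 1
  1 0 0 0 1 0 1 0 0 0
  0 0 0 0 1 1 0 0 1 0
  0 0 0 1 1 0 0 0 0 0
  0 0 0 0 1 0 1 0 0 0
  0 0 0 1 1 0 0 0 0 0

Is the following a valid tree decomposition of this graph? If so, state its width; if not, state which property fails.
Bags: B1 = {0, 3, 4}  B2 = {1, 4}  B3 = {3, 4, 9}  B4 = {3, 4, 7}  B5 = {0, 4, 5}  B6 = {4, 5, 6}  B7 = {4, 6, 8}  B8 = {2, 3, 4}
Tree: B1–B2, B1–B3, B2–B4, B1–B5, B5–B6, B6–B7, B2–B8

A tree decomposition must satisfy three properties: every vertex lies in some bag; for every edge, both endpoints lie together in some bag; and for every vertex, the bags containing it form a connected subtree. Here edge (3,1) lies in no bag, so the decomposition is invalid.

No — edge (3,1) lies in no bag.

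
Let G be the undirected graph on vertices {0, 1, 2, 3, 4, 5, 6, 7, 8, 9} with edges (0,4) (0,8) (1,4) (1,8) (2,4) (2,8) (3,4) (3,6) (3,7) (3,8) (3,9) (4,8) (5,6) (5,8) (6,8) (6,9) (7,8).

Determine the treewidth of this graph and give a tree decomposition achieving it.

Each bag holds 3 vertices, so the decomposition has width 2, which upper-bounds the treewidth. For the lower bound, the 3 vertices {0, 4, 8} are pairwise adjacent, and any tree decomposition puts a clique entirely inside one bag — forcing width ≥ 2. Combining the bounds, tw(G) = 2.

Treewidth 2.
Bags: B1 = {3, 6, 8}  B2 = {3, 7, 8}  B3 = {3, 4, 8}  B4 = {5, 6, 8}  B5 = {1, 4, 8}  B6 = {0, 4, 8}  B7 = {3, 6, 9}  B8 = {2, 4, 8}
Tree: B1–B2, B2–B3, B1–B4, B3–B5, B5–B6, B1–B7, B6–B8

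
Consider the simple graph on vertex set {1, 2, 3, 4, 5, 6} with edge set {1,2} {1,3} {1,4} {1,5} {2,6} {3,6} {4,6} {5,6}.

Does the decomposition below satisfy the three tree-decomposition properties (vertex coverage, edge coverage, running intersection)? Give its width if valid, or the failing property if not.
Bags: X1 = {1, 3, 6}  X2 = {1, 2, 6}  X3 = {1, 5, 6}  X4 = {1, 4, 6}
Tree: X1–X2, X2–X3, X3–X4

Every vertex of G appears in some bag (union = {1, 2, 3, 4, 5, 6}); every edge is covered by a bag; and for each vertex v the set of bags containing v is connected in the bag tree. The decomposition is therefore valid. The largest bag has 3 vertices, so the width is 2.

Yes; width 2.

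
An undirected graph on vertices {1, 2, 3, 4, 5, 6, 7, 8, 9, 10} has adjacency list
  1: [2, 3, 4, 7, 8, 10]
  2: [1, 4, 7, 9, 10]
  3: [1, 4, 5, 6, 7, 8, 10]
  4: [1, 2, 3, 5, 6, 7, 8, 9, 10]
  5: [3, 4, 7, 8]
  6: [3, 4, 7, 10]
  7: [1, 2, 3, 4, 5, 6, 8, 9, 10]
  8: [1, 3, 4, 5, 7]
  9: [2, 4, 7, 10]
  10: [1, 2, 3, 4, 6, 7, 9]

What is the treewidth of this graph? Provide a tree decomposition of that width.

Treewidth 4.
One such decomposition:
Bags: B1 = {1, 3, 4, 7, 8}  B2 = {1, 3, 4, 7, 10}  B3 = {3, 4, 5, 7, 8}  B4 = {3, 4, 6, 7, 10}  B5 = {1, 2, 4, 7, 10}  B6 = {2, 4, 7, 9, 10}
Tree: B1–B2, B1–B3, B2–B4, B2–B5, B5–B6

Each bag holds 5 vertices, so the decomposition has width 4, which upper-bounds the treewidth. Conversely, {2, 4, 7, 9, 10} is a clique of size 5, and the vertices of any clique must share a bag in every tree decomposition; so some bag has ≥ 5 vertices and tw(G) ≥ 4. Therefore the treewidth is 4.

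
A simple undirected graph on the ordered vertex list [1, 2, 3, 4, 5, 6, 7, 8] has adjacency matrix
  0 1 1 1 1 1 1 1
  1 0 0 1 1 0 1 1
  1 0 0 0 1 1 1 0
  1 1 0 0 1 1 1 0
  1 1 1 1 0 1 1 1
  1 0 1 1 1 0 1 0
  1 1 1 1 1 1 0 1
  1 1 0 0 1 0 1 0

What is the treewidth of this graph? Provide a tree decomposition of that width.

The largest bag has 5 vertices, giving width 4; this decomposition certifies tw(G) ≤ 4. On the other hand G contains the 5-clique {1, 2, 5, 7, 8}. A clique must lie in a single bag of any decomposition, so no decomposition can have width below 4. Hence tw(G) = 4 exactly.

Treewidth 4.
Bags: B1 = {1, 2, 4, 5, 7}  B2 = {1, 4, 5, 6, 7}  B3 = {1, 2, 5, 7, 8}  B4 = {1, 3, 5, 6, 7}
Tree: B1–B2, B1–B3, B2–B4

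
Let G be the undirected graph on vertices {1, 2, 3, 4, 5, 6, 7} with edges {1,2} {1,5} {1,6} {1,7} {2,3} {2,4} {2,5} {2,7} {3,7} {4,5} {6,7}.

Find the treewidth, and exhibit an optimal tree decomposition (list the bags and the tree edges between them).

Treewidth 2.
One such decomposition:
Bags: B1 = {1, 2, 5}  B2 = {1, 2, 7}  B3 = {2, 4, 5}  B4 = {1, 6, 7}  B5 = {2, 3, 7}
Tree: B1–B2, B1–B3, B2–B4, B2–B5

Every bag has size at most 3, so the width is 3 − 1 = 2 and tw(G) ≤ 2. On the other hand G contains the 3-clique {1, 2, 5}. A clique must lie in a single bag of any decomposition, so no decomposition can have width below 2. The upper and lower bounds meet at 2, so that is the treewidth.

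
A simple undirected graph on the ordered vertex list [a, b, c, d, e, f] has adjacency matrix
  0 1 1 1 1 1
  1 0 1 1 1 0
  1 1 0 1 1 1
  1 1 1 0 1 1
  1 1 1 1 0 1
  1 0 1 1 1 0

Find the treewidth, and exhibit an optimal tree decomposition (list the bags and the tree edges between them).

Treewidth 4.
One optimal decomposition is:
Bags: B1 = {a, c, d, e, f}  B2 = {a, b, c, d, e}
Tree: B1–B2

Each bag holds 5 vertices, so the decomposition has width 4, which upper-bounds the treewidth. On the other hand G contains the 5-clique {a, c, d, e, f}. A clique must lie in a single bag of any decomposition, so no decomposition can have width below 4. The upper and lower bounds meet at 4, so that is the treewidth.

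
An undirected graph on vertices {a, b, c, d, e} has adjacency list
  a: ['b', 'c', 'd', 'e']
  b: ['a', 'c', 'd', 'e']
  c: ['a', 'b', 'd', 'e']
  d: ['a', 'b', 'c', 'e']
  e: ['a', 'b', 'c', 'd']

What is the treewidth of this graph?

4

A width-4 tree decomposition is:
Bags: B1 = {a, b, c, d, e}
Tree: (single bag)
With just one bag of size 5, the width is 5 − 1 = 4, so tw(G) ≤ 4. Conversely, {a, b, c, d, e} is a clique of size 5, and the vertices of any clique must share a bag in every tree decomposition; so some bag has ≥ 5 vertices and tw(G) ≥ 4. The upper and lower bounds meet at 4, so that is the treewidth.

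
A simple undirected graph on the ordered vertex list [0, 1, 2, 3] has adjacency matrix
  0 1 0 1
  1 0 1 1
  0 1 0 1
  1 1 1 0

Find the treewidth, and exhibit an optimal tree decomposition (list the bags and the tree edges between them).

The largest bag has 3 vertices, giving width 2; this decomposition certifies tw(G) ≤ 2. For the lower bound, the 3 vertices {0, 1, 3} are pairwise adjacent, and any tree decomposition puts a clique entirely inside one bag — forcing width ≥ 2. Therefore the treewidth is 2.

Treewidth 2.
Bags: B1 = {1, 2, 3}  B2 = {0, 1, 3}
Tree: B1–B2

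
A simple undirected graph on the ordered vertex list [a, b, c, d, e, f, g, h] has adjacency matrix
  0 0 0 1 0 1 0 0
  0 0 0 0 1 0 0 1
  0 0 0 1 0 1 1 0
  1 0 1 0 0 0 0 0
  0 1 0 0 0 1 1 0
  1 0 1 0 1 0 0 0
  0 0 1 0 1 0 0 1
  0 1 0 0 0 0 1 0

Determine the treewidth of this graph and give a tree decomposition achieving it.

The largest bag has 3 vertices, giving width 2; this decomposition certifies tw(G) ≤ 2. The edges d–a–f–c–d form a cycle, so G is not a tree and its treewidth is at least 2. Combining the bounds, tw(G) = 2.

Treewidth 2.
Bags: B1 = {a, c, d}  B2 = {a, c, f}  B3 = {c, f, g}  B4 = {e, f, g}  B5 = {e, g, h}  B6 = {b, e, h}
Tree: B1–B2, B2–B3, B3–B4, B4–B5, B5–B6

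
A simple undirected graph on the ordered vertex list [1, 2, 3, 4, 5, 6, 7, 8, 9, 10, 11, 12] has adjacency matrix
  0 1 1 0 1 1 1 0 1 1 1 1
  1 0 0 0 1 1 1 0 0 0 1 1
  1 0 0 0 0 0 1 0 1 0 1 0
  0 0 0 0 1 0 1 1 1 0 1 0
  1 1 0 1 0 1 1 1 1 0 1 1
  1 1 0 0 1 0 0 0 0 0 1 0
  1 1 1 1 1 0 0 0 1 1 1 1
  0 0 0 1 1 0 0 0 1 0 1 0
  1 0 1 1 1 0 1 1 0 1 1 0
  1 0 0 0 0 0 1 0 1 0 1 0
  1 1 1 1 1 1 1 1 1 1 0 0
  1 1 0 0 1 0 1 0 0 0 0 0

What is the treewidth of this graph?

A width-4 tree decomposition is:
Bags: B1 = {1, 5, 7, 9, 11}  B2 = {1, 2, 5, 7, 11}  B3 = {1, 2, 5, 7, 12}  B4 = {1, 2, 5, 6, 11}  B5 = {4, 5, 7, 9, 11}  B6 = {1, 3, 7, 9, 11}  B7 = {1, 7, 9, 10, 11}  B8 = {4, 5, 8, 9, 11}
Tree: B1–B2, B2–B3, B2–B4, B1–B5, B1–B6, B6–B7, B5–B8
Every bag has size at most 5, so the width is 5 − 1 = 4 and tw(G) ≤ 4. For the lower bound, the 5 vertices {4, 5, 8, 9, 11} are pairwise adjacent, and any tree decomposition puts a clique entirely inside one bag — forcing width ≥ 4. The upper and lower bounds meet at 4, so that is the treewidth.

4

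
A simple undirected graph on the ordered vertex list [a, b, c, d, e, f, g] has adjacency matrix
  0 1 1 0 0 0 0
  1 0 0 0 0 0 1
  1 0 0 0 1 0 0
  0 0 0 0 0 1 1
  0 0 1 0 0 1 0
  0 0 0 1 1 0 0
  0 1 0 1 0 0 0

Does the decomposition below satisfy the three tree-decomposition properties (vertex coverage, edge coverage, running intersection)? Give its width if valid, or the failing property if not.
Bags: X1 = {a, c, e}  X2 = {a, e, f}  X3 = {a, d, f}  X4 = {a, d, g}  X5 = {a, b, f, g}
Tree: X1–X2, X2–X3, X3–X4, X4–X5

A tree decomposition must satisfy three properties: every vertex lies in some bag; for every edge, both endpoints lie together in some bag; and for every vertex, the bags containing it form a connected subtree. Here bags containing vertex f are not connected in the tree, so the decomposition is invalid.

No — bags containing vertex f are not connected in the tree.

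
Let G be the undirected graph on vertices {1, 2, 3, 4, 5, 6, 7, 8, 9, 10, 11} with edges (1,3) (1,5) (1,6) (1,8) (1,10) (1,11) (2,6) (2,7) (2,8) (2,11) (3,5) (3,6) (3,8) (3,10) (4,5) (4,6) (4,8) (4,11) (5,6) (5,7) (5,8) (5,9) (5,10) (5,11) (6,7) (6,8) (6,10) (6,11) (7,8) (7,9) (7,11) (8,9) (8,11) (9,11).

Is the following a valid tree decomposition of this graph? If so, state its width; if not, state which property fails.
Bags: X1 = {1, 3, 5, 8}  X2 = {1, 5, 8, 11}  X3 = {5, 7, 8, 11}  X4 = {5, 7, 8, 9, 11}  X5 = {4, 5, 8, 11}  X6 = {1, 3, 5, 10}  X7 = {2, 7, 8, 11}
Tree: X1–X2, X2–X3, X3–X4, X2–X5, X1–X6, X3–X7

A tree decomposition must satisfy three properties: every vertex lies in some bag; for every edge, both endpoints lie together in some bag; and for every vertex, the bags containing it form a connected subtree. Here vertex 6 appears in no bag, so the decomposition is invalid.

No — vertex 6 appears in no bag.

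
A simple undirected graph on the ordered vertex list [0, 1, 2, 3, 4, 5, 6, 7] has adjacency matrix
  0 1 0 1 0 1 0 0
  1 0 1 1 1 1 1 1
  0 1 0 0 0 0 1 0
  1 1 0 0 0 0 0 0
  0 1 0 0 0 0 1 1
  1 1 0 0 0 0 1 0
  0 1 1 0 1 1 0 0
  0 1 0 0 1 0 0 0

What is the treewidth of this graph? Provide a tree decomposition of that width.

Treewidth 2.
One such decomposition:
Bags: B1 = {1, 5, 6}  B2 = {1, 4, 6}  B3 = {1, 4, 7}  B4 = {1, 2, 6}  B5 = {0, 1, 5}  B6 = {0, 1, 3}
Tree: B1–B2, B2–B3, B1–B4, B1–B5, B5–B6

Each bag holds 3 vertices, so the decomposition has width 2, which upper-bounds the treewidth. Conversely, {0, 1, 3} is a clique of size 3, and the vertices of any clique must share a bag in every tree decomposition; so some bag has ≥ 3 vertices and tw(G) ≥ 2. The upper and lower bounds meet at 2, so that is the treewidth.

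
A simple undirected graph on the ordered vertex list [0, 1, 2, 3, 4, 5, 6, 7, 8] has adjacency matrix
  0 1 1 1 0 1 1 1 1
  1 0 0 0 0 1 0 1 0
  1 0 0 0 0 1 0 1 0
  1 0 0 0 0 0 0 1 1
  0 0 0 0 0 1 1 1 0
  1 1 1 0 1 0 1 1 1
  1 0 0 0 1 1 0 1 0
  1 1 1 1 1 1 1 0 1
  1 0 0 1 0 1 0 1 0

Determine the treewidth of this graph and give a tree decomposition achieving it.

Every bag has size at most 4, so the width is 4 − 1 = 3 and tw(G) ≤ 3. On the other hand G contains the 4-clique {0, 3, 7, 8}. A clique must lie in a single bag of any decomposition, so no decomposition can have width below 3. Therefore the treewidth is 3.

Treewidth 3.
Bags: B1 = {4, 5, 6, 7}  B2 = {0, 5, 6, 7}  B3 = {0, 2, 5, 7}  B4 = {0, 1, 5, 7}  B5 = {0, 5, 7, 8}  B6 = {0, 3, 7, 8}
Tree: B1–B2, B2–B3, B3–B4, B3–B5, B5–B6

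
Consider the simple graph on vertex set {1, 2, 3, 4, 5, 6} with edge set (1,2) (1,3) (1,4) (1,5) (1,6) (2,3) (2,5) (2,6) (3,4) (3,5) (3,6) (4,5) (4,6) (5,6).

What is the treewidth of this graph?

4

A width-4 tree decomposition is:
Bags: B1 = {1, 2, 3, 5, 6}  B2 = {1, 3, 4, 5, 6}
Tree: B1–B2
Every bag has size at most 5, so the width is 5 − 1 = 4 and tw(G) ≤ 4. On the other hand G contains the 5-clique {1, 2, 3, 5, 6}. A clique must lie in a single bag of any decomposition, so no decomposition can have width below 4. Therefore the treewidth is 4.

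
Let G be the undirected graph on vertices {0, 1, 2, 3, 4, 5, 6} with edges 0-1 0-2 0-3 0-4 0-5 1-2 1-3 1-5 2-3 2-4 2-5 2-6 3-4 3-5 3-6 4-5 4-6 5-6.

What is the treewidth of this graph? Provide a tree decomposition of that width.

Treewidth 4.
Bags: B1 = {0, 2, 3, 4, 5}  B2 = {2, 3, 4, 5, 6}  B3 = {0, 1, 2, 3, 5}
Tree: B1–B2, B1–B3

Every bag has size at most 5, so the width is 5 − 1 = 4 and tw(G) ≤ 4. For the lower bound, the 5 vertices {0, 1, 2, 3, 5} are pairwise adjacent, and any tree decomposition puts a clique entirely inside one bag — forcing width ≥ 4. Combining the bounds, tw(G) = 4.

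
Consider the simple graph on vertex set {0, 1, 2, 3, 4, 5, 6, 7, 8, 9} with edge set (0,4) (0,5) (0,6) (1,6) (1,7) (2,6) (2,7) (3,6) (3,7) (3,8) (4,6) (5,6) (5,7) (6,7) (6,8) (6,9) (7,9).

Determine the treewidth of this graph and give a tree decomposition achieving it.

Treewidth 2.
One such decomposition:
Bags: B1 = {1, 6, 7}  B2 = {3, 6, 7}  B3 = {3, 6, 8}  B4 = {2, 6, 7}  B5 = {5, 6, 7}  B6 = {0, 5, 6}  B7 = {0, 4, 6}  B8 = {6, 7, 9}
Tree: B1–B2, B2–B3, B2–B4, B1–B5, B5–B6, B6–B7, B2–B8

Every bag has size at most 3, so the width is 3 − 1 = 2 and tw(G) ≤ 2. Conversely, {0, 4, 6} is a clique of size 3, and the vertices of any clique must share a bag in every tree decomposition; so some bag has ≥ 3 vertices and tw(G) ≥ 2. Therefore the treewidth is 2.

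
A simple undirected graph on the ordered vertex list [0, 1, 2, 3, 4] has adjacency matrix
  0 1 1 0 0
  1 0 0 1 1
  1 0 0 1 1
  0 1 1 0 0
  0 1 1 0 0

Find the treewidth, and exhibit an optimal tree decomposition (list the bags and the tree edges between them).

Treewidth 2.
One optimal decomposition is:
Bags: B1 = {1, 2, 3}  B2 = {1, 2, 4}  B3 = {0, 1, 2}
Tree: B1–B2, B2–B3

Every bag has size at most 3, so the width is 3 − 1 = 2 and tw(G) ≤ 2. For the lower bound, G contains the cycle 1–3–2–4–1, so G is not a forest; only forests have treewidth ≤ 1, hence tw(G) ≥ 2. Combining the bounds, tw(G) = 2.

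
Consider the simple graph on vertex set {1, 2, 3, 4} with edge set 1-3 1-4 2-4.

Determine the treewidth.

A width-1 tree decomposition is:
Bags: B1 = {2, 4}  B2 = {1, 4}  B3 = {1, 3}
Tree: B1–B2, B2–B3
The largest bag has 2 vertices, giving width 1; this decomposition certifies tw(G) ≤ 1. Any graph with an edge has treewidth ≥ 1, and G has the edge 4–2. The upper and lower bounds meet at 1, so that is the treewidth.

1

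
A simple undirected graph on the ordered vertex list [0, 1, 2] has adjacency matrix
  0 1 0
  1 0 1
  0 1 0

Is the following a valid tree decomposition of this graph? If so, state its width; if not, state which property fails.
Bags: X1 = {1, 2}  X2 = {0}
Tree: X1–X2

A tree decomposition must satisfy three properties: every vertex lies in some bag; for every edge, both endpoints lie together in some bag; and for every vertex, the bags containing it form a connected subtree. Here edge (1,0) lies in no bag, so the decomposition is invalid.

No — edge (1,0) lies in no bag.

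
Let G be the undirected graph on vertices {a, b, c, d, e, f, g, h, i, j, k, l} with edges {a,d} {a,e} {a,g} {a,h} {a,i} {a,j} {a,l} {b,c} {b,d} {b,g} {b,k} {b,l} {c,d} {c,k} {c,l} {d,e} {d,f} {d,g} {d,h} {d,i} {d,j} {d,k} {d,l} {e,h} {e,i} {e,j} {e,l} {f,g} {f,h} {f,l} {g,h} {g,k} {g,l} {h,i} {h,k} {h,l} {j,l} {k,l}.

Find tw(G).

4

A width-4 tree decomposition is:
Bags: B1 = {a, d, g, h, l}  B2 = {d, f, g, h, l}  B3 = {d, g, h, k, l}  B4 = {b, d, g, k, l}  B5 = {b, c, d, k, l}  B6 = {a, d, e, h, l}  B7 = {a, d, e, j, l}  B8 = {a, d, e, h, i}
Tree: B1–B2, B1–B3, B3–B4, B4–B5, B1–B6, B6–B7, B6–B8
Every bag has size at most 5, so the width is 5 − 1 = 4 and tw(G) ≤ 4. Conversely, {d, f, g, h, l} is a clique of size 5, and the vertices of any clique must share a bag in every tree decomposition; so some bag has ≥ 5 vertices and tw(G) ≥ 4. Therefore the treewidth is 4.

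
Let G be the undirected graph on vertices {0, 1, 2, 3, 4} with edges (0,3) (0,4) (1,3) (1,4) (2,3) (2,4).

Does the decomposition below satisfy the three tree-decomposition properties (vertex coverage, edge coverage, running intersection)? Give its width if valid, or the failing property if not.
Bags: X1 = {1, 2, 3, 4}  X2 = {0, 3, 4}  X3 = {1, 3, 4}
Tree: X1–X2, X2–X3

No — bags containing vertex 1 are not connected in the tree.

A tree decomposition must satisfy three properties: every vertex lies in some bag; for every edge, both endpoints lie together in some bag; and for every vertex, the bags containing it form a connected subtree. Here bags containing vertex 1 are not connected in the tree, so the decomposition is invalid.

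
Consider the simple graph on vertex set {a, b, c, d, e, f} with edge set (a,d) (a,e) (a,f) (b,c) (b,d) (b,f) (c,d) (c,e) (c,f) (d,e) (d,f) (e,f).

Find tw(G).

3

A width-3 tree decomposition is:
Bags: B1 = {c, d, e, f}  B2 = {b, c, d, f}  B3 = {a, d, e, f}
Tree: B1–B2, B1–B3
Every bag has size at most 4, so the width is 4 − 1 = 3 and tw(G) ≤ 3. Conversely, {c, d, e, f} is a clique of size 4, and the vertices of any clique must share a bag in every tree decomposition; so some bag has ≥ 4 vertices and tw(G) ≥ 3. The upper and lower bounds meet at 3, so that is the treewidth.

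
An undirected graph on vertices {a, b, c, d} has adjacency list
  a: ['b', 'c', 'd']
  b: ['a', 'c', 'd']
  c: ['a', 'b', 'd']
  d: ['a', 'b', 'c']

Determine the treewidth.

A width-3 tree decomposition is:
Bags: B1 = {a, b, c, d}
Tree: (single bag)
With just one bag of size 4, the width is 4 − 1 = 3, so tw(G) ≤ 3. On the other hand G contains the 4-clique {a, b, c, d}. A clique must lie in a single bag of any decomposition, so no decomposition can have width below 3. Hence tw(G) = 3 exactly.

3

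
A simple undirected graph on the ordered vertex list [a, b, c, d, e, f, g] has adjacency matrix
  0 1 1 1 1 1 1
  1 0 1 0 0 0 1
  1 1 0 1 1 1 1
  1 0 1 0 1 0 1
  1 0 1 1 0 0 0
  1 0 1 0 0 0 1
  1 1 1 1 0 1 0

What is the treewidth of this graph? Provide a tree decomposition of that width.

Every bag has size at most 4, so the width is 4 − 1 = 3 and tw(G) ≤ 3. For the lower bound, the 4 vertices {a, c, d, g} are pairwise adjacent, and any tree decomposition puts a clique entirely inside one bag — forcing width ≥ 3. Combining the bounds, tw(G) = 3.

Treewidth 3.
Bags: B1 = {a, c, f, g}  B2 = {a, c, d, g}  B3 = {a, c, d, e}  B4 = {a, b, c, g}
Tree: B1–B2, B2–B3, B1–B4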